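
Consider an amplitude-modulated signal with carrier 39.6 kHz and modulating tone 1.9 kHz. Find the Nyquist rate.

83 kHz

AM sidebands sit at fc ± fm = 37.7 kHz and 41.5 kHz.
Highest-frequency component: 41.5 kHz.
Nyquist rate = 2 × 41.5 kHz = 83 kHz.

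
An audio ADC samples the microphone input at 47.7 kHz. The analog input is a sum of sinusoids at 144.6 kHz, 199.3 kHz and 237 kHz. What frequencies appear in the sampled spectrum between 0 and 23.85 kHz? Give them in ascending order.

1.5 kHz, 8.5 kHz

fs/2 = 23.85 kHz.
144.6 kHz mod fs = 1.5 kHz.
1.5 kHz ≤ fs/2 = 23.85 kHz, appears at 1.5 kHz.
199.3 kHz mod fs = 8.5 kHz.
8.5 kHz ≤ fs/2 = 23.85 kHz, appears at 8.5 kHz.
237 kHz mod fs = 46.2 kHz.
46.2 kHz > fs/2 = 23.85 kHz, folds to fs − 46.2 kHz = 1.5 kHz.
Distinct values: {1.5 kHz, 8.5 kHz}.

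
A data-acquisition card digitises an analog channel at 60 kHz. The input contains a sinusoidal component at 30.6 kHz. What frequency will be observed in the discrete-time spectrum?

30.6 kHz > fs/2 = 30 kHz, folds to fs − 30.6 kHz = 29.4 kHz.

29.4 kHz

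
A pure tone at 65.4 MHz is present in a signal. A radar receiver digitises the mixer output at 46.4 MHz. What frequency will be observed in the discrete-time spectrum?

65.4 MHz mod fs = 19 MHz.
19 MHz ≤ fs/2 = 23.2 MHz, appears at 19 MHz.

19 MHz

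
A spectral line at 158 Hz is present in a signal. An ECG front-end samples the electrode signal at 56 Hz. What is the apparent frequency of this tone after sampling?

10 Hz

158 Hz mod fs = 46 Hz.
46 Hz > fs/2 = 28 Hz, folds to fs − 46 Hz = 10 Hz.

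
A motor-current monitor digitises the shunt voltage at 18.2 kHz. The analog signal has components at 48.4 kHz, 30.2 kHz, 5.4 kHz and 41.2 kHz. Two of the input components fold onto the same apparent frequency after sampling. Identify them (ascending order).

fs/2 = 9.1 kHz.
48.4 kHz mod fs = 12 kHz.
12 kHz > fs/2 = 9.1 kHz, folds to fs − 12 kHz = 6.2 kHz.
30.2 kHz mod fs = 12 kHz.
12 kHz > fs/2 = 9.1 kHz, folds to fs − 12 kHz = 6.2 kHz.
5.4 kHz ≤ fs/2 = 9.1 kHz, passes unchanged.
41.2 kHz mod fs = 4.8 kHz.
4.8 kHz ≤ fs/2 = 9.1 kHz, appears at 4.8 kHz.
30.2 kHz and 48.4 kHz both map to 6.2 kHz.

30.2 kHz, 48.4 kHz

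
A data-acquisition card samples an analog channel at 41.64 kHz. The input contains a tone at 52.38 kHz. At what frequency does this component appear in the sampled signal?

10.74 kHz

52.38 kHz mod fs = 10.74 kHz.
10.74 kHz ≤ fs/2 = 20.82 kHz, appears at 10.74 kHz.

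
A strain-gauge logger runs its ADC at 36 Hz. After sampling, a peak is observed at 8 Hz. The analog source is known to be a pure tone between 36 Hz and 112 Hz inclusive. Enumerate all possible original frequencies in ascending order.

Frequencies that alias to 8 Hz are k·fs ± 8 Hz for integer k ≥ 0.
k=0: 8 Hz.
k=1: 28 Hz, 44 Hz.
k=2: 64 Hz, 80 Hz.
k=3: 100 Hz, 116 Hz.
k=4: 136 Hz, 152 Hz.
Within [36 Hz, 112 Hz]: 44 Hz, 64 Hz, 80 Hz, 100 Hz.

44 Hz, 64 Hz, 80 Hz, 100 Hz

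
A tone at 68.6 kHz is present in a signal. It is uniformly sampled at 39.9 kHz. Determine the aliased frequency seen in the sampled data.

68.6 kHz mod fs = 28.7 kHz.
28.7 kHz > fs/2 = 19.95 kHz, folds to fs − 28.7 kHz = 11.2 kHz.

11.2 kHz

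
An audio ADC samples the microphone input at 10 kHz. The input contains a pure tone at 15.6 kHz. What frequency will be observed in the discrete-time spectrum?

4.4 kHz

15.6 kHz mod fs = 5.6 kHz.
5.6 kHz > fs/2 = 5 kHz, folds to fs − 5.6 kHz = 4.4 kHz.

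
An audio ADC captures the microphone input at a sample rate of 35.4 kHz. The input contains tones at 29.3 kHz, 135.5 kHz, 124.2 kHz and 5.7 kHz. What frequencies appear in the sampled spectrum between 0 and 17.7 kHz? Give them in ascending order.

5.7 kHz, 6.1 kHz, 17.4 kHz

fs/2 = 17.7 kHz.
29.3 kHz > fs/2 = 17.7 kHz, folds to fs − 29.3 kHz = 6.1 kHz.
135.5 kHz mod fs = 29.3 kHz.
29.3 kHz > fs/2 = 17.7 kHz, folds to fs − 29.3 kHz = 6.1 kHz.
124.2 kHz mod fs = 18 kHz.
18 kHz > fs/2 = 17.7 kHz, folds to fs − 18 kHz = 17.4 kHz.
5.7 kHz ≤ fs/2 = 17.7 kHz, passes unchanged.
Distinct values: {5.7 kHz, 6.1 kHz, 17.4 kHz}.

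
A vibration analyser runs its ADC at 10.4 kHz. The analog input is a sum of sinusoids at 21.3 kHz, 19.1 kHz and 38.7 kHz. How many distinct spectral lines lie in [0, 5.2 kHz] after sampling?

fs/2 = 5.2 kHz.
21.3 kHz mod fs = 0.5 kHz.
0.5 kHz ≤ fs/2 = 5.2 kHz, appears at 0.5 kHz.
19.1 kHz mod fs = 8.7 kHz.
8.7 kHz > fs/2 = 5.2 kHz, folds to fs − 8.7 kHz = 1.7 kHz.
38.7 kHz mod fs = 7.5 kHz.
7.5 kHz > fs/2 = 5.2 kHz, folds to fs − 7.5 kHz = 2.9 kHz.
Distinct values: {0.5 kHz, 1.7 kHz, 2.9 kHz} → 3.

3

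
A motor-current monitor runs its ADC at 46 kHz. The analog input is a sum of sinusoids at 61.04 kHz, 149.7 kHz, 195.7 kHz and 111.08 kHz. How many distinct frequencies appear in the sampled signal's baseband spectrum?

fs/2 = 23 kHz.
61.04 kHz mod fs = 15.04 kHz.
15.04 kHz ≤ fs/2 = 23 kHz, appears at 15.04 kHz.
149.7 kHz mod fs = 11.7 kHz.
11.7 kHz ≤ fs/2 = 23 kHz, appears at 11.7 kHz.
195.7 kHz mod fs = 11.7 kHz.
11.7 kHz ≤ fs/2 = 23 kHz, appears at 11.7 kHz.
111.08 kHz mod fs = 19.08 kHz.
19.08 kHz ≤ fs/2 = 23 kHz, appears at 19.08 kHz.
Distinct values: {11.7 kHz, 15.04 kHz, 19.08 kHz} → 3.

3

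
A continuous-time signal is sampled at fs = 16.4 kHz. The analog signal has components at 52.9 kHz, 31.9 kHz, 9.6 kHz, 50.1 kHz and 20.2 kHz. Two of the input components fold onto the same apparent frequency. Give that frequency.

0.9 kHz

fs/2 = 8.2 kHz.
52.9 kHz mod fs = 3.7 kHz.
3.7 kHz ≤ fs/2 = 8.2 kHz, appears at 3.7 kHz.
31.9 kHz mod fs = 15.5 kHz.
15.5 kHz > fs/2 = 8.2 kHz, folds to fs − 15.5 kHz = 0.9 kHz.
9.6 kHz > fs/2 = 8.2 kHz, folds to fs − 9.6 kHz = 6.8 kHz.
50.1 kHz mod fs = 0.9 kHz.
0.9 kHz ≤ fs/2 = 8.2 kHz, appears at 0.9 kHz.
20.2 kHz mod fs = 3.8 kHz.
3.8 kHz ≤ fs/2 = 8.2 kHz, appears at 3.8 kHz.
31.9 kHz and 50.1 kHz both map to 0.9 kHz.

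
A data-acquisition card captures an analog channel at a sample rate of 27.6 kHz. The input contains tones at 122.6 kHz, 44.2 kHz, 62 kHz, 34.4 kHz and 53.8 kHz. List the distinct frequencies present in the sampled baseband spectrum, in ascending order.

1.4 kHz, 6.8 kHz, 11 kHz, 12.2 kHz

fs/2 = 13.8 kHz.
122.6 kHz mod fs = 12.2 kHz.
12.2 kHz ≤ fs/2 = 13.8 kHz, appears at 12.2 kHz.
44.2 kHz mod fs = 16.6 kHz.
16.6 kHz > fs/2 = 13.8 kHz, folds to fs − 16.6 kHz = 11 kHz.
62 kHz mod fs = 6.8 kHz.
6.8 kHz ≤ fs/2 = 13.8 kHz, appears at 6.8 kHz.
34.4 kHz mod fs = 6.8 kHz.
6.8 kHz ≤ fs/2 = 13.8 kHz, appears at 6.8 kHz.
53.8 kHz mod fs = 26.2 kHz.
26.2 kHz > fs/2 = 13.8 kHz, folds to fs − 26.2 kHz = 1.4 kHz.
Distinct values: {1.4 kHz, 6.8 kHz, 11 kHz, 12.2 kHz}.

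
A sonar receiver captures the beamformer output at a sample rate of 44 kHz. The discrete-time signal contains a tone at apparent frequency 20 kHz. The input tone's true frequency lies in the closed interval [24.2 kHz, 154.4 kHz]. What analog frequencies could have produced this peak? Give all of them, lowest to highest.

Frequencies that alias to 20 kHz are k·fs ± 20 kHz for integer k ≥ 0.
k=0: 20 kHz.
k=1: 24 kHz, 64 kHz.
k=2: 68 kHz, 108 kHz.
k=3: 112 kHz, 152 kHz.
k=4: 156 kHz, 196 kHz.
Within [24.2 kHz, 154.4 kHz]: 64 kHz, 68 kHz, 108 kHz, 112 kHz, 152 kHz.

64 kHz, 68 kHz, 108 kHz, 112 kHz, 152 kHz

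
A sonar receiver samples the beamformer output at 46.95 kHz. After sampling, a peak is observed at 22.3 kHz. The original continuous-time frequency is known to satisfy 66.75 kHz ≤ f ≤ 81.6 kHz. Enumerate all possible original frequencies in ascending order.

69.25 kHz, 71.6 kHz

Frequencies that alias to 22.3 kHz are k·fs ± 22.3 kHz for integer k ≥ 0.
k=0: 22.3 kHz.
k=1: 24.65 kHz, 69.25 kHz.
k=2: 71.6 kHz, 116.2 kHz.
k=3: 118.55 kHz, 163.15 kHz.
Within [66.75 kHz, 81.6 kHz]: 69.25 kHz, 71.6 kHz.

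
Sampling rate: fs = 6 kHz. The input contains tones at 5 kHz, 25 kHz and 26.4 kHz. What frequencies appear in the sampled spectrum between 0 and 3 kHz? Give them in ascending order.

1 kHz, 2.4 kHz

fs/2 = 3 kHz.
5 kHz > fs/2 = 3 kHz, folds to fs − 5 kHz = 1 kHz.
25 kHz mod fs = 1 kHz.
1 kHz ≤ fs/2 = 3 kHz, appears at 1 kHz.
26.4 kHz mod fs = 2.4 kHz.
2.4 kHz ≤ fs/2 = 3 kHz, appears at 2.4 kHz.
Distinct values: {1 kHz, 2.4 kHz}.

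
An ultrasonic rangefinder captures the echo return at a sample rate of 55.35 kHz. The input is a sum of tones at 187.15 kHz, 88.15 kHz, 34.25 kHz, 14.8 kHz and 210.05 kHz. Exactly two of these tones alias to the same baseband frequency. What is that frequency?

fs/2 = 27.675 kHz.
187.15 kHz mod fs = 21.1 kHz.
21.1 kHz ≤ fs/2 = 27.675 kHz, appears at 21.1 kHz.
88.15 kHz mod fs = 32.8 kHz.
32.8 kHz > fs/2 = 27.675 kHz, folds to fs − 32.8 kHz = 22.55 kHz.
34.25 kHz > fs/2 = 27.675 kHz, folds to fs − 34.25 kHz = 21.1 kHz.
14.8 kHz ≤ fs/2 = 27.675 kHz, passes unchanged.
210.05 kHz mod fs = 44 kHz.
44 kHz > fs/2 = 27.675 kHz, folds to fs − 44 kHz = 11.35 kHz.
34.25 kHz and 187.15 kHz both map to 21.1 kHz.

21.1 kHz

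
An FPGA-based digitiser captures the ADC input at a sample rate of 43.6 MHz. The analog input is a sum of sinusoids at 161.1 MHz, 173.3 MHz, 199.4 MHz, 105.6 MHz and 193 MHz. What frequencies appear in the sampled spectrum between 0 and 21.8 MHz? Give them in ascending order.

fs/2 = 21.8 MHz.
161.1 MHz mod fs = 30.3 MHz.
30.3 MHz > fs/2 = 21.8 MHz, folds to fs − 30.3 MHz = 13.3 MHz.
173.3 MHz mod fs = 42.5 MHz.
42.5 MHz > fs/2 = 21.8 MHz, folds to fs − 42.5 MHz = 1.1 MHz.
199.4 MHz mod fs = 25 MHz.
25 MHz > fs/2 = 21.8 MHz, folds to fs − 25 MHz = 18.6 MHz.
105.6 MHz mod fs = 18.4 MHz.
18.4 MHz ≤ fs/2 = 21.8 MHz, appears at 18.4 MHz.
193 MHz mod fs = 18.6 MHz.
18.6 MHz ≤ fs/2 = 21.8 MHz, appears at 18.6 MHz.
Distinct values: {1.1 MHz, 13.3 MHz, 18.4 MHz, 18.6 MHz}.

1.1 MHz, 13.3 MHz, 18.4 MHz, 18.6 MHz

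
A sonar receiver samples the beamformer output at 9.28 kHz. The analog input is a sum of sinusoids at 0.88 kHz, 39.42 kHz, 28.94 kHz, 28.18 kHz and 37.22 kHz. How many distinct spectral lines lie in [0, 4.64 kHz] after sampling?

fs/2 = 4.64 kHz.
0.88 kHz ≤ fs/2 = 4.64 kHz, passes unchanged.
39.42 kHz mod fs = 2.3 kHz.
2.3 kHz ≤ fs/2 = 4.64 kHz, appears at 2.3 kHz.
28.94 kHz mod fs = 1.1 kHz.
1.1 kHz ≤ fs/2 = 4.64 kHz, appears at 1.1 kHz.
28.18 kHz mod fs = 0.34 kHz.
0.34 kHz ≤ fs/2 = 4.64 kHz, appears at 0.34 kHz.
37.22 kHz mod fs = 0.1 kHz.
0.1 kHz ≤ fs/2 = 4.64 kHz, appears at 0.1 kHz.
Distinct values: {0.1 kHz, 0.34 kHz, 0.88 kHz, 1.1 kHz, 2.3 kHz} → 5.

5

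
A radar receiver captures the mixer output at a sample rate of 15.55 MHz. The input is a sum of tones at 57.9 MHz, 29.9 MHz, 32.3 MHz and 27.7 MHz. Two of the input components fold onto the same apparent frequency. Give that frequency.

1.2 MHz

fs/2 = 7.775 MHz.
57.9 MHz mod fs = 11.25 MHz.
11.25 MHz > fs/2 = 7.775 MHz, folds to fs − 11.25 MHz = 4.3 MHz.
29.9 MHz mod fs = 14.35 MHz.
14.35 MHz > fs/2 = 7.775 MHz, folds to fs − 14.35 MHz = 1.2 MHz.
32.3 MHz mod fs = 1.2 MHz.
1.2 MHz ≤ fs/2 = 7.775 MHz, appears at 1.2 MHz.
27.7 MHz mod fs = 12.15 MHz.
12.15 MHz > fs/2 = 7.775 MHz, folds to fs − 12.15 MHz = 3.4 MHz.
29.9 MHz and 32.3 MHz both map to 1.2 MHz.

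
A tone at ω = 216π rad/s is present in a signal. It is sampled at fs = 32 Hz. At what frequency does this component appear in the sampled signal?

12 Hz

ω = 216π rad/s → f = ω/(2π) = 108 Hz.
108 Hz mod fs = 12 Hz.
12 Hz ≤ fs/2 = 16 Hz, appears at 12 Hz.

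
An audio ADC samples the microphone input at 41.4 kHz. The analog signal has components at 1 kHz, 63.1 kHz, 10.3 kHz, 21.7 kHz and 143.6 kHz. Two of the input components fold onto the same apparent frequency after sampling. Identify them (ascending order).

21.7 kHz, 63.1 kHz

fs/2 = 20.7 kHz.
1 kHz ≤ fs/2 = 20.7 kHz, passes unchanged.
63.1 kHz mod fs = 21.7 kHz.
21.7 kHz > fs/2 = 20.7 kHz, folds to fs − 21.7 kHz = 19.7 kHz.
10.3 kHz ≤ fs/2 = 20.7 kHz, passes unchanged.
21.7 kHz > fs/2 = 20.7 kHz, folds to fs − 21.7 kHz = 19.7 kHz.
143.6 kHz mod fs = 19.4 kHz.
19.4 kHz ≤ fs/2 = 20.7 kHz, appears at 19.4 kHz.
21.7 kHz and 63.1 kHz both map to 19.7 kHz.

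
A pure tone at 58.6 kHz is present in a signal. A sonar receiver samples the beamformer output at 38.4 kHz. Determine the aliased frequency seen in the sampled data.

58.6 kHz mod fs = 20.2 kHz.
20.2 kHz > fs/2 = 19.2 kHz, folds to fs − 20.2 kHz = 18.2 kHz.

18.2 kHz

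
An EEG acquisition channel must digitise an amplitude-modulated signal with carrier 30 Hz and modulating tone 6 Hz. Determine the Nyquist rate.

72 Hz

AM sidebands sit at fc ± fm = 24 Hz and 36 Hz.
Highest-frequency component: 36 Hz.
Nyquist rate = 2 × 36 Hz = 72 Hz.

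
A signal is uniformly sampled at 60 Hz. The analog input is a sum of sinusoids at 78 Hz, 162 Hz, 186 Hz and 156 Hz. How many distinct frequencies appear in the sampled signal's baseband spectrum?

3

fs/2 = 30 Hz.
78 Hz mod fs = 18 Hz.
18 Hz ≤ fs/2 = 30 Hz, appears at 18 Hz.
162 Hz mod fs = 42 Hz.
42 Hz > fs/2 = 30 Hz, folds to fs − 42 Hz = 18 Hz.
186 Hz mod fs = 6 Hz.
6 Hz ≤ fs/2 = 30 Hz, appears at 6 Hz.
156 Hz mod fs = 36 Hz.
36 Hz > fs/2 = 30 Hz, folds to fs − 36 Hz = 24 Hz.
Distinct values: {6 Hz, 18 Hz, 24 Hz} → 3.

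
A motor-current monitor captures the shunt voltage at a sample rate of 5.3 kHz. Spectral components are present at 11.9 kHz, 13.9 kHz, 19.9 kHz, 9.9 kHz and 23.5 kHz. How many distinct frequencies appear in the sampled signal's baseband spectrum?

fs/2 = 2.65 kHz.
11.9 kHz mod fs = 1.3 kHz.
1.3 kHz ≤ fs/2 = 2.65 kHz, appears at 1.3 kHz.
13.9 kHz mod fs = 3.3 kHz.
3.3 kHz > fs/2 = 2.65 kHz, folds to fs − 3.3 kHz = 2 kHz.
19.9 kHz mod fs = 4 kHz.
4 kHz > fs/2 = 2.65 kHz, folds to fs − 4 kHz = 1.3 kHz.
9.9 kHz mod fs = 4.6 kHz.
4.6 kHz > fs/2 = 2.65 kHz, folds to fs − 4.6 kHz = 0.7 kHz.
23.5 kHz mod fs = 2.3 kHz.
2.3 kHz ≤ fs/2 = 2.65 kHz, appears at 2.3 kHz.
Distinct values: {0.7 kHz, 1.3 kHz, 2 kHz, 2.3 kHz} → 4.

4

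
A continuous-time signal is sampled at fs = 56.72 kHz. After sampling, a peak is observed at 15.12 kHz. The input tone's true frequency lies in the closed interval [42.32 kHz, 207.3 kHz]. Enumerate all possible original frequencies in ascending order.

Frequencies that alias to 15.12 kHz are k·fs ± 15.12 kHz for integer k ≥ 0.
k=0: 15.12 kHz.
k=1: 41.6 kHz, 71.84 kHz.
k=2: 98.32 kHz, 128.56 kHz.
k=3: 155.04 kHz, 185.28 kHz.
k=4: 211.76 kHz, 242 kHz.
Within [42.32 kHz, 207.3 kHz]: 71.84 kHz, 98.32 kHz, 128.56 kHz, 155.04 kHz, 185.28 kHz.

71.84 kHz, 98.32 kHz, 128.56 kHz, 155.04 kHz, 185.28 kHz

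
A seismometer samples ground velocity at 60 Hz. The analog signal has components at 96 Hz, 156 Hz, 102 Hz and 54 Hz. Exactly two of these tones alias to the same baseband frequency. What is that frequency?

fs/2 = 30 Hz.
96 Hz mod fs = 36 Hz.
36 Hz > fs/2 = 30 Hz, folds to fs − 36 Hz = 24 Hz.
156 Hz mod fs = 36 Hz.
36 Hz > fs/2 = 30 Hz, folds to fs − 36 Hz = 24 Hz.
102 Hz mod fs = 42 Hz.
42 Hz > fs/2 = 30 Hz, folds to fs − 42 Hz = 18 Hz.
54 Hz > fs/2 = 30 Hz, folds to fs − 54 Hz = 6 Hz.
96 Hz and 156 Hz both map to 24 Hz.

24 Hz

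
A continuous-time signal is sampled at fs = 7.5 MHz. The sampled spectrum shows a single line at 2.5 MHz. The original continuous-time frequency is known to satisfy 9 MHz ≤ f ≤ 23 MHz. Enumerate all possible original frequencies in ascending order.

Frequencies that alias to 2.5 MHz are k·fs ± 2.5 MHz for integer k ≥ 0.
k=0: 2.5 MHz.
k=1: 5 MHz, 10 MHz.
k=2: 12.5 MHz, 17.5 MHz.
k=3: 20 MHz, 25 MHz.
k=4: 27.5 MHz, 32.5 MHz.
Within [9 MHz, 23 MHz]: 10 MHz, 12.5 MHz, 17.5 MHz, 20 MHz.

10 MHz, 12.5 MHz, 17.5 MHz, 20 MHz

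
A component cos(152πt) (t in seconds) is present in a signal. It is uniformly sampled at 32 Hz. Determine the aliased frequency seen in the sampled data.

ω = 152π rad/s → f = ω/(2π) = 76 Hz.
76 Hz mod fs = 12 Hz.
12 Hz ≤ fs/2 = 16 Hz, appears at 12 Hz.

12 Hz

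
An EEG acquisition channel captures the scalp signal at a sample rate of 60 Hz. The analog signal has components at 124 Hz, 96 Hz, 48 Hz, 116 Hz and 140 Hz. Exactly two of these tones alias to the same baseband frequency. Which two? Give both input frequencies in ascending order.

116 Hz, 124 Hz

fs/2 = 30 Hz.
124 Hz mod fs = 4 Hz.
4 Hz ≤ fs/2 = 30 Hz, appears at 4 Hz.
96 Hz mod fs = 36 Hz.
36 Hz > fs/2 = 30 Hz, folds to fs − 36 Hz = 24 Hz.
48 Hz > fs/2 = 30 Hz, folds to fs − 48 Hz = 12 Hz.
116 Hz mod fs = 56 Hz.
56 Hz > fs/2 = 30 Hz, folds to fs − 56 Hz = 4 Hz.
140 Hz mod fs = 20 Hz.
20 Hz ≤ fs/2 = 30 Hz, appears at 20 Hz.
116 Hz and 124 Hz both map to 4 Hz.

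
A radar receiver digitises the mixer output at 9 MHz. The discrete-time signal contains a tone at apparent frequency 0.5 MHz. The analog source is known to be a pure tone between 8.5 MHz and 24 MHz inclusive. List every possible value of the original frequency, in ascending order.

8.5 MHz, 9.5 MHz, 17.5 MHz, 18.5 MHz

Frequencies that alias to 0.5 MHz are k·fs ± 0.5 MHz for integer k ≥ 0.
k=0: 0.5 MHz.
k=1: 8.5 MHz, 9.5 MHz.
k=2: 17.5 MHz, 18.5 MHz.
k=3: 26.5 MHz, 27.5 MHz.
Within [8.5 MHz, 24 MHz]: 8.5 MHz, 9.5 MHz, 17.5 MHz, 18.5 MHz.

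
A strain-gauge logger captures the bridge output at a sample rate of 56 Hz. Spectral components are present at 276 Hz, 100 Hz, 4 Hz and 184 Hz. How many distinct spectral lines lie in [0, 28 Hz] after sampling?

3

fs/2 = 28 Hz.
276 Hz mod fs = 52 Hz.
52 Hz > fs/2 = 28 Hz, folds to fs − 52 Hz = 4 Hz.
100 Hz mod fs = 44 Hz.
44 Hz > fs/2 = 28 Hz, folds to fs − 44 Hz = 12 Hz.
4 Hz ≤ fs/2 = 28 Hz, passes unchanged.
184 Hz mod fs = 16 Hz.
16 Hz ≤ fs/2 = 28 Hz, appears at 16 Hz.
Distinct values: {4 Hz, 12 Hz, 16 Hz} → 3.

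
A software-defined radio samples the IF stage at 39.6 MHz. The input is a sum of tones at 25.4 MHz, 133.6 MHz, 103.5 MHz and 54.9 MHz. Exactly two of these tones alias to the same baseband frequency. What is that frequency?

fs/2 = 19.8 MHz.
25.4 MHz > fs/2 = 19.8 MHz, folds to fs − 25.4 MHz = 14.2 MHz.
133.6 MHz mod fs = 14.8 MHz.
14.8 MHz ≤ fs/2 = 19.8 MHz, appears at 14.8 MHz.
103.5 MHz mod fs = 24.3 MHz.
24.3 MHz > fs/2 = 19.8 MHz, folds to fs − 24.3 MHz = 15.3 MHz.
54.9 MHz mod fs = 15.3 MHz.
15.3 MHz ≤ fs/2 = 19.8 MHz, appears at 15.3 MHz.
54.9 MHz and 103.5 MHz both map to 15.3 MHz.

15.3 MHz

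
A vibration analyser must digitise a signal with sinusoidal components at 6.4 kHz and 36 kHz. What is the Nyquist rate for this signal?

72 kHz

Highest-frequency component: 36 kHz.
Nyquist rate = 2 × 36 kHz = 72 kHz.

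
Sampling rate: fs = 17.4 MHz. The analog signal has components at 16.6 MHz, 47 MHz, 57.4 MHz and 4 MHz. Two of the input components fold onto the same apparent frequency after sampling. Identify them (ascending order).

fs/2 = 8.7 MHz.
16.6 MHz > fs/2 = 8.7 MHz, folds to fs − 16.6 MHz = 0.8 MHz.
47 MHz mod fs = 12.2 MHz.
12.2 MHz > fs/2 = 8.7 MHz, folds to fs − 12.2 MHz = 5.2 MHz.
57.4 MHz mod fs = 5.2 MHz.
5.2 MHz ≤ fs/2 = 8.7 MHz, appears at 5.2 MHz.
4 MHz ≤ fs/2 = 8.7 MHz, passes unchanged.
47 MHz and 57.4 MHz both map to 5.2 MHz.

47 MHz, 57.4 MHz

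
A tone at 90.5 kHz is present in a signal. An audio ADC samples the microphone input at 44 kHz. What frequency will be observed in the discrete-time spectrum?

2.5 kHz

90.5 kHz mod fs = 2.5 kHz.
2.5 kHz ≤ fs/2 = 22 kHz, appears at 2.5 kHz.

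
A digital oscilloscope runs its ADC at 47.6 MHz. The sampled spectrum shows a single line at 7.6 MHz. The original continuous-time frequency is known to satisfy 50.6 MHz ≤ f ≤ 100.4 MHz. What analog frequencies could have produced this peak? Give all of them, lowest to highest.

55.2 MHz, 87.6 MHz

Frequencies that alias to 7.6 MHz are k·fs ± 7.6 MHz for integer k ≥ 0.
k=0: 7.6 MHz.
k=1: 40 MHz, 55.2 MHz.
k=2: 87.6 MHz, 102.8 MHz.
k=3: 135.2 MHz, 150.4 MHz.
Within [50.6 MHz, 100.4 MHz]: 55.2 MHz, 87.6 MHz.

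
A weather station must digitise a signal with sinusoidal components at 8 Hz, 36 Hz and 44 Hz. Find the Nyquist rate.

88 Hz

Highest-frequency component: 44 Hz.
Nyquist rate = 2 × 44 Hz = 88 Hz.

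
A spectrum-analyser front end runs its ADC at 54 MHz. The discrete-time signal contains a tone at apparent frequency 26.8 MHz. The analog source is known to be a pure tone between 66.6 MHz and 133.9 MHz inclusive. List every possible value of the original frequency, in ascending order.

Frequencies that alias to 26.8 MHz are k·fs ± 26.8 MHz for integer k ≥ 0.
k=0: 26.8 MHz.
k=1: 27.2 MHz, 80.8 MHz.
k=2: 81.2 MHz, 134.8 MHz.
k=3: 135.2 MHz, 188.8 MHz.
Within [66.6 MHz, 133.9 MHz]: 80.8 MHz, 81.2 MHz.

80.8 MHz, 81.2 MHz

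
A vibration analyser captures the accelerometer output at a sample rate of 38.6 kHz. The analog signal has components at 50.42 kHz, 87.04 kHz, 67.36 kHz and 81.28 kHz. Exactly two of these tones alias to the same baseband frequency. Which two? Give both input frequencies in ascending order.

67.36 kHz, 87.04 kHz

fs/2 = 19.3 kHz.
50.42 kHz mod fs = 11.82 kHz.
11.82 kHz ≤ fs/2 = 19.3 kHz, appears at 11.82 kHz.
87.04 kHz mod fs = 9.84 kHz.
9.84 kHz ≤ fs/2 = 19.3 kHz, appears at 9.84 kHz.
67.36 kHz mod fs = 28.76 kHz.
28.76 kHz > fs/2 = 19.3 kHz, folds to fs − 28.76 kHz = 9.84 kHz.
81.28 kHz mod fs = 4.08 kHz.
4.08 kHz ≤ fs/2 = 19.3 kHz, appears at 4.08 kHz.
67.36 kHz and 87.04 kHz both map to 9.84 kHz.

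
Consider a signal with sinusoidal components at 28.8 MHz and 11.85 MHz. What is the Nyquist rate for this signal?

Highest-frequency component: 28.8 MHz.
Nyquist rate = 2 × 28.8 MHz = 57.6 MHz.

57.6 MHz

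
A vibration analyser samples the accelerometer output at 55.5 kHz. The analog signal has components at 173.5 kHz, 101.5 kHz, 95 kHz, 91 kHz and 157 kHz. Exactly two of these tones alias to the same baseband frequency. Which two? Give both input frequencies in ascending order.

fs/2 = 27.75 kHz.
173.5 kHz mod fs = 7 kHz.
7 kHz ≤ fs/2 = 27.75 kHz, appears at 7 kHz.
101.5 kHz mod fs = 46 kHz.
46 kHz > fs/2 = 27.75 kHz, folds to fs − 46 kHz = 9.5 kHz.
95 kHz mod fs = 39.5 kHz.
39.5 kHz > fs/2 = 27.75 kHz, folds to fs − 39.5 kHz = 16 kHz.
91 kHz mod fs = 35.5 kHz.
35.5 kHz > fs/2 = 27.75 kHz, folds to fs − 35.5 kHz = 20 kHz.
157 kHz mod fs = 46 kHz.
46 kHz > fs/2 = 27.75 kHz, folds to fs − 46 kHz = 9.5 kHz.
101.5 kHz and 157 kHz both map to 9.5 kHz.

101.5 kHz, 157 kHz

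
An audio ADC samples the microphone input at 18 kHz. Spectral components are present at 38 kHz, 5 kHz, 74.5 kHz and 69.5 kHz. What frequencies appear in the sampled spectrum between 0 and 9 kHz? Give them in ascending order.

fs/2 = 9 kHz.
38 kHz mod fs = 2 kHz.
2 kHz ≤ fs/2 = 9 kHz, appears at 2 kHz.
5 kHz ≤ fs/2 = 9 kHz, passes unchanged.
74.5 kHz mod fs = 2.5 kHz.
2.5 kHz ≤ fs/2 = 9 kHz, appears at 2.5 kHz.
69.5 kHz mod fs = 15.5 kHz.
15.5 kHz > fs/2 = 9 kHz, folds to fs − 15.5 kHz = 2.5 kHz.
Distinct values: {2 kHz, 2.5 kHz, 5 kHz}.

2 kHz, 2.5 kHz, 5 kHz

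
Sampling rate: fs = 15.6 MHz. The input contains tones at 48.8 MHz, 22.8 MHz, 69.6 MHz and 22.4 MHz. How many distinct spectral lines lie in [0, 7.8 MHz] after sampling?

fs/2 = 7.8 MHz.
48.8 MHz mod fs = 2 MHz.
2 MHz ≤ fs/2 = 7.8 MHz, appears at 2 MHz.
22.8 MHz mod fs = 7.2 MHz.
7.2 MHz ≤ fs/2 = 7.8 MHz, appears at 7.2 MHz.
69.6 MHz mod fs = 7.2 MHz.
7.2 MHz ≤ fs/2 = 7.8 MHz, appears at 7.2 MHz.
22.4 MHz mod fs = 6.8 MHz.
6.8 MHz ≤ fs/2 = 7.8 MHz, appears at 6.8 MHz.
Distinct values: {2 MHz, 6.8 MHz, 7.2 MHz} → 3.

3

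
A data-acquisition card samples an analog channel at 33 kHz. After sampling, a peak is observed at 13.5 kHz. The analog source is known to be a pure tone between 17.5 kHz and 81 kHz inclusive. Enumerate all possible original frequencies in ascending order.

19.5 kHz, 46.5 kHz, 52.5 kHz, 79.5 kHz

Frequencies that alias to 13.5 kHz are k·fs ± 13.5 kHz for integer k ≥ 0.
k=0: 13.5 kHz.
k=1: 19.5 kHz, 46.5 kHz.
k=2: 52.5 kHz, 79.5 kHz.
k=3: 85.5 kHz, 112.5 kHz.
Within [17.5 kHz, 81 kHz]: 19.5 kHz, 46.5 kHz, 52.5 kHz, 79.5 kHz.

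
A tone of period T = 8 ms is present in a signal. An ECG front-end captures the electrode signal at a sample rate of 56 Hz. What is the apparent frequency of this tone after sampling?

T = 8 ms → f = 1/T = 125 Hz.
125 Hz mod fs = 13 Hz.
13 Hz ≤ fs/2 = 28 Hz, appears at 13 Hz.

13 Hz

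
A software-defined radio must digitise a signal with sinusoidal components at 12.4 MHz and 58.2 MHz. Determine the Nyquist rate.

Highest-frequency component: 58.2 MHz.
Nyquist rate = 2 × 58.2 MHz = 116.4 MHz.

116.4 MHz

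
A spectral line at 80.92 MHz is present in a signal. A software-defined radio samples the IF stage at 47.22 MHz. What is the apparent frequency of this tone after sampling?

13.52 MHz

80.92 MHz mod fs = 33.7 MHz.
33.7 MHz > fs/2 = 23.61 MHz, folds to fs − 33.7 MHz = 13.52 MHz.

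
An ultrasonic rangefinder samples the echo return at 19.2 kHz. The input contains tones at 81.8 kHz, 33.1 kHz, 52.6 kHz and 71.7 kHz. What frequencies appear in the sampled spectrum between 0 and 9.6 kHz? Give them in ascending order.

5 kHz, 5.1 kHz, 5.3 kHz

fs/2 = 9.6 kHz.
81.8 kHz mod fs = 5 kHz.
5 kHz ≤ fs/2 = 9.6 kHz, appears at 5 kHz.
33.1 kHz mod fs = 13.9 kHz.
13.9 kHz > fs/2 = 9.6 kHz, folds to fs − 13.9 kHz = 5.3 kHz.
52.6 kHz mod fs = 14.2 kHz.
14.2 kHz > fs/2 = 9.6 kHz, folds to fs − 14.2 kHz = 5 kHz.
71.7 kHz mod fs = 14.1 kHz.
14.1 kHz > fs/2 = 9.6 kHz, folds to fs − 14.1 kHz = 5.1 kHz.
Distinct values: {5 kHz, 5.1 kHz, 5.3 kHz}.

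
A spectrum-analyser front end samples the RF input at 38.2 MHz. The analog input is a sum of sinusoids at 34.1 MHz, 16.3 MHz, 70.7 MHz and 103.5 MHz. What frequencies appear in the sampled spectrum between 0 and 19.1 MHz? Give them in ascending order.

4.1 MHz, 5.7 MHz, 11.1 MHz, 16.3 MHz

fs/2 = 19.1 MHz.
34.1 MHz > fs/2 = 19.1 MHz, folds to fs − 34.1 MHz = 4.1 MHz.
16.3 MHz ≤ fs/2 = 19.1 MHz, passes unchanged.
70.7 MHz mod fs = 32.5 MHz.
32.5 MHz > fs/2 = 19.1 MHz, folds to fs − 32.5 MHz = 5.7 MHz.
103.5 MHz mod fs = 27.1 MHz.
27.1 MHz > fs/2 = 19.1 MHz, folds to fs − 27.1 MHz = 11.1 MHz.
Distinct values: {4.1 MHz, 5.7 MHz, 11.1 MHz, 16.3 MHz}.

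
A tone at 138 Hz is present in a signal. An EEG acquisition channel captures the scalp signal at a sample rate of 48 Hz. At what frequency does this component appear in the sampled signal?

138 Hz mod fs = 42 Hz.
42 Hz > fs/2 = 24 Hz, folds to fs − 42 Hz = 6 Hz.

6 Hz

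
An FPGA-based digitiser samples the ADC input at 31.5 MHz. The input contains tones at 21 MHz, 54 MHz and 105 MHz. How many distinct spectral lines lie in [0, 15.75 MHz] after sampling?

fs/2 = 15.75 MHz.
21 MHz > fs/2 = 15.75 MHz, folds to fs − 21 MHz = 10.5 MHz.
54 MHz mod fs = 22.5 MHz.
22.5 MHz > fs/2 = 15.75 MHz, folds to fs − 22.5 MHz = 9 MHz.
105 MHz mod fs = 10.5 MHz.
10.5 MHz ≤ fs/2 = 15.75 MHz, appears at 10.5 MHz.
Distinct values: {9 MHz, 10.5 MHz} → 2.

2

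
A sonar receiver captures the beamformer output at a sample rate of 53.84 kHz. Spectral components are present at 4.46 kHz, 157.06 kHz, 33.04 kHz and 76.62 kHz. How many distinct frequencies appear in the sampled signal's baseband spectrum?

fs/2 = 26.92 kHz.
4.46 kHz ≤ fs/2 = 26.92 kHz, passes unchanged.
157.06 kHz mod fs = 49.38 kHz.
49.38 kHz > fs/2 = 26.92 kHz, folds to fs − 49.38 kHz = 4.46 kHz.
33.04 kHz > fs/2 = 26.92 kHz, folds to fs − 33.04 kHz = 20.8 kHz.
76.62 kHz mod fs = 22.78 kHz.
22.78 kHz ≤ fs/2 = 26.92 kHz, appears at 22.78 kHz.
Distinct values: {4.46 kHz, 20.8 kHz, 22.78 kHz} → 3.

3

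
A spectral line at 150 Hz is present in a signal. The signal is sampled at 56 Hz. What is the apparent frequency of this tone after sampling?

150 Hz mod fs = 38 Hz.
38 Hz > fs/2 = 28 Hz, folds to fs − 38 Hz = 18 Hz.

18 Hz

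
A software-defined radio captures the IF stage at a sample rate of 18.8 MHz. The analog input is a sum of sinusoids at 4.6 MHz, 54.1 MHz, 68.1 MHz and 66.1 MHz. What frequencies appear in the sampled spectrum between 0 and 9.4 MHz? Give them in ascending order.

2.3 MHz, 4.6 MHz, 7.1 MHz, 9.1 MHz

fs/2 = 9.4 MHz.
4.6 MHz ≤ fs/2 = 9.4 MHz, passes unchanged.
54.1 MHz mod fs = 16.5 MHz.
16.5 MHz > fs/2 = 9.4 MHz, folds to fs − 16.5 MHz = 2.3 MHz.
68.1 MHz mod fs = 11.7 MHz.
11.7 MHz > fs/2 = 9.4 MHz, folds to fs − 11.7 MHz = 7.1 MHz.
66.1 MHz mod fs = 9.7 MHz.
9.7 MHz > fs/2 = 9.4 MHz, folds to fs − 9.7 MHz = 9.1 MHz.
Distinct values: {2.3 MHz, 4.6 MHz, 7.1 MHz, 9.1 MHz}.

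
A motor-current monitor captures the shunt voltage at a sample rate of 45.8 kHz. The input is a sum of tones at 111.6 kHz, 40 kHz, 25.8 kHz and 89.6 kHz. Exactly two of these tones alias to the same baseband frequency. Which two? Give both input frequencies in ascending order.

fs/2 = 22.9 kHz.
111.6 kHz mod fs = 20 kHz.
20 kHz ≤ fs/2 = 22.9 kHz, appears at 20 kHz.
40 kHz > fs/2 = 22.9 kHz, folds to fs − 40 kHz = 5.8 kHz.
25.8 kHz > fs/2 = 22.9 kHz, folds to fs − 25.8 kHz = 20 kHz.
89.6 kHz mod fs = 43.8 kHz.
43.8 kHz > fs/2 = 22.9 kHz, folds to fs − 43.8 kHz = 2 kHz.
25.8 kHz and 111.6 kHz both map to 20 kHz.

25.8 kHz, 111.6 kHz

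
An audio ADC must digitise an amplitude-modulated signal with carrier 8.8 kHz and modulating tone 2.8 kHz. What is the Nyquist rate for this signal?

23.2 kHz

AM sidebands sit at fc ± fm = 6 kHz and 11.6 kHz.
Highest-frequency component: 11.6 kHz.
Nyquist rate = 2 × 11.6 kHz = 23.2 kHz.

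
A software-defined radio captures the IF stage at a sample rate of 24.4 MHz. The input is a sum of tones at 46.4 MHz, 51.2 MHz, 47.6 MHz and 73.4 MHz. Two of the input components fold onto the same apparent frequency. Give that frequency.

fs/2 = 12.2 MHz.
46.4 MHz mod fs = 22 MHz.
22 MHz > fs/2 = 12.2 MHz, folds to fs − 22 MHz = 2.4 MHz.
51.2 MHz mod fs = 2.4 MHz.
2.4 MHz ≤ fs/2 = 12.2 MHz, appears at 2.4 MHz.
47.6 MHz mod fs = 23.2 MHz.
23.2 MHz > fs/2 = 12.2 MHz, folds to fs − 23.2 MHz = 1.2 MHz.
73.4 MHz mod fs = 0.2 MHz.
0.2 MHz ≤ fs/2 = 12.2 MHz, appears at 0.2 MHz.
46.4 MHz and 51.2 MHz both map to 2.4 MHz.

2.4 MHz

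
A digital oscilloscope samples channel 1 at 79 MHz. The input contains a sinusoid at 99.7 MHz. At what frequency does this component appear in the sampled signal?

99.7 MHz mod fs = 20.7 MHz.
20.7 MHz ≤ fs/2 = 39.5 MHz, appears at 20.7 MHz.

20.7 MHz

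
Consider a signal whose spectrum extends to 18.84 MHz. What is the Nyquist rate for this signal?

Nyquist rate = 2 × 18.84 MHz = 37.68 MHz.

37.68 MHz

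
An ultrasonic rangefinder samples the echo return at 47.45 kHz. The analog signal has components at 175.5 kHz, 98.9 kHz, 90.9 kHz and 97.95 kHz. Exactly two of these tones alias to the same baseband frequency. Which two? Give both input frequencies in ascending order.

fs/2 = 23.725 kHz.
175.5 kHz mod fs = 33.15 kHz.
33.15 kHz > fs/2 = 23.725 kHz, folds to fs − 33.15 kHz = 14.3 kHz.
98.9 kHz mod fs = 4 kHz.
4 kHz ≤ fs/2 = 23.725 kHz, appears at 4 kHz.
90.9 kHz mod fs = 43.45 kHz.
43.45 kHz > fs/2 = 23.725 kHz, folds to fs − 43.45 kHz = 4 kHz.
97.95 kHz mod fs = 3.05 kHz.
3.05 kHz ≤ fs/2 = 23.725 kHz, appears at 3.05 kHz.
90.9 kHz and 98.9 kHz both map to 4 kHz.

90.9 kHz, 98.9 kHz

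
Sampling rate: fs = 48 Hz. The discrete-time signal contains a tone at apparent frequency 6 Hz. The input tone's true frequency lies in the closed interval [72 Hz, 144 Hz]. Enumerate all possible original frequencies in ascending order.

90 Hz, 102 Hz, 138 Hz

Frequencies that alias to 6 Hz are k·fs ± 6 Hz for integer k ≥ 0.
k=0: 6 Hz.
k=1: 42 Hz, 54 Hz.
k=2: 90 Hz, 102 Hz.
k=3: 138 Hz, 150 Hz.
k=4: 186 Hz, 198 Hz.
Within [72 Hz, 144 Hz]: 90 Hz, 102 Hz, 138 Hz.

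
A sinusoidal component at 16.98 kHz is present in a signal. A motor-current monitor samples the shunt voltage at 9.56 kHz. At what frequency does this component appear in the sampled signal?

2.14 kHz

16.98 kHz mod fs = 7.42 kHz.
7.42 kHz > fs/2 = 4.78 kHz, folds to fs − 7.42 kHz = 2.14 kHz.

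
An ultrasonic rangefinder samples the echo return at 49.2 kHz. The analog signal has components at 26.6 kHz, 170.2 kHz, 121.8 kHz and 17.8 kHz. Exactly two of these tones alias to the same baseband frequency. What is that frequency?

fs/2 = 24.6 kHz.
26.6 kHz > fs/2 = 24.6 kHz, folds to fs − 26.6 kHz = 22.6 kHz.
170.2 kHz mod fs = 22.6 kHz.
22.6 kHz ≤ fs/2 = 24.6 kHz, appears at 22.6 kHz.
121.8 kHz mod fs = 23.4 kHz.
23.4 kHz ≤ fs/2 = 24.6 kHz, appears at 23.4 kHz.
17.8 kHz ≤ fs/2 = 24.6 kHz, passes unchanged.
26.6 kHz and 170.2 kHz both map to 22.6 kHz.

22.6 kHz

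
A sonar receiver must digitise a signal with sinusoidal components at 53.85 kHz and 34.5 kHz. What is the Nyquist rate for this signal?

Highest-frequency component: 53.85 kHz.
Nyquist rate = 2 × 53.85 kHz = 107.7 kHz.

107.7 kHz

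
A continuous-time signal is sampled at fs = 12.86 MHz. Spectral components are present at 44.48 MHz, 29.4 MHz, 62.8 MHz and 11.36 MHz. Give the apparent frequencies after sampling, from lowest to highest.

1.5 MHz, 3.68 MHz, 5.9 MHz

fs/2 = 6.43 MHz.
44.48 MHz mod fs = 5.9 MHz.
5.9 MHz ≤ fs/2 = 6.43 MHz, appears at 5.9 MHz.
29.4 MHz mod fs = 3.68 MHz.
3.68 MHz ≤ fs/2 = 6.43 MHz, appears at 3.68 MHz.
62.8 MHz mod fs = 11.36 MHz.
11.36 MHz > fs/2 = 6.43 MHz, folds to fs − 11.36 MHz = 1.5 MHz.
11.36 MHz > fs/2 = 6.43 MHz, folds to fs − 11.36 MHz = 1.5 MHz.
Distinct values: {1.5 MHz, 3.68 MHz, 5.9 MHz}.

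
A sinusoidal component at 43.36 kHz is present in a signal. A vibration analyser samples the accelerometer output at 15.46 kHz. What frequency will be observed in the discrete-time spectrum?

3.02 kHz

43.36 kHz mod fs = 12.44 kHz.
12.44 kHz > fs/2 = 7.73 kHz, folds to fs − 12.44 kHz = 3.02 kHz.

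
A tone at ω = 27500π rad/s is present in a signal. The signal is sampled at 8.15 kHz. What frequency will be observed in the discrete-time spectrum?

2.55 kHz

ω = 27500π rad/s → f = ω/(2π) = 13750 Hz = 13.75 kHz.
13.75 kHz mod fs = 5.6 kHz.
5.6 kHz > fs/2 = 4.075 kHz, folds to fs − 5.6 kHz = 2.55 kHz.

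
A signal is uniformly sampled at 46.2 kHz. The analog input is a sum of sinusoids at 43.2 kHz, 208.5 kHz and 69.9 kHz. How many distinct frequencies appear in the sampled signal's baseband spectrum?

2

fs/2 = 23.1 kHz.
43.2 kHz > fs/2 = 23.1 kHz, folds to fs − 43.2 kHz = 3 kHz.
208.5 kHz mod fs = 23.7 kHz.
23.7 kHz > fs/2 = 23.1 kHz, folds to fs − 23.7 kHz = 22.5 kHz.
69.9 kHz mod fs = 23.7 kHz.
23.7 kHz > fs/2 = 23.1 kHz, folds to fs − 23.7 kHz = 22.5 kHz.
Distinct values: {3 kHz, 22.5 kHz} → 2.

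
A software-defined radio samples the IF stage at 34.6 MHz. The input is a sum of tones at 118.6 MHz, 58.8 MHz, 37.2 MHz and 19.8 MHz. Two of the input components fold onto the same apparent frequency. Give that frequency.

fs/2 = 17.3 MHz.
118.6 MHz mod fs = 14.8 MHz.
14.8 MHz ≤ fs/2 = 17.3 MHz, appears at 14.8 MHz.
58.8 MHz mod fs = 24.2 MHz.
24.2 MHz > fs/2 = 17.3 MHz, folds to fs − 24.2 MHz = 10.4 MHz.
37.2 MHz mod fs = 2.6 MHz.
2.6 MHz ≤ fs/2 = 17.3 MHz, appears at 2.6 MHz.
19.8 MHz > fs/2 = 17.3 MHz, folds to fs − 19.8 MHz = 14.8 MHz.
19.8 MHz and 118.6 MHz both map to 14.8 MHz.

14.8 MHz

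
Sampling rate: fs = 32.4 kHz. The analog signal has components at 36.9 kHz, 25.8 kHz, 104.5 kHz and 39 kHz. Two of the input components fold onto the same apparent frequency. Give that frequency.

6.6 kHz

fs/2 = 16.2 kHz.
36.9 kHz mod fs = 4.5 kHz.
4.5 kHz ≤ fs/2 = 16.2 kHz, appears at 4.5 kHz.
25.8 kHz > fs/2 = 16.2 kHz, folds to fs − 25.8 kHz = 6.6 kHz.
104.5 kHz mod fs = 7.3 kHz.
7.3 kHz ≤ fs/2 = 16.2 kHz, appears at 7.3 kHz.
39 kHz mod fs = 6.6 kHz.
6.6 kHz ≤ fs/2 = 16.2 kHz, appears at 6.6 kHz.
25.8 kHz and 39 kHz both map to 6.6 kHz.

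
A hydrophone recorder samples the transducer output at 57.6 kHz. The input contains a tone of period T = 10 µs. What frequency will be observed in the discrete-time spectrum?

15.2 kHz

T = 10 µs → f = 1/T = 100 kHz.
100 kHz mod fs = 42.4 kHz.
42.4 kHz > fs/2 = 28.8 kHz, folds to fs − 42.4 kHz = 15.2 kHz.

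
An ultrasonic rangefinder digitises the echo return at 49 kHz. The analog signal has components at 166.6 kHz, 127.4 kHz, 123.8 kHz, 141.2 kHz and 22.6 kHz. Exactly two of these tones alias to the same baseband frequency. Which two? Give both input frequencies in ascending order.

fs/2 = 24.5 kHz.
166.6 kHz mod fs = 19.6 kHz.
19.6 kHz ≤ fs/2 = 24.5 kHz, appears at 19.6 kHz.
127.4 kHz mod fs = 29.4 kHz.
29.4 kHz > fs/2 = 24.5 kHz, folds to fs − 29.4 kHz = 19.6 kHz.
123.8 kHz mod fs = 25.8 kHz.
25.8 kHz > fs/2 = 24.5 kHz, folds to fs − 25.8 kHz = 23.2 kHz.
141.2 kHz mod fs = 43.2 kHz.
43.2 kHz > fs/2 = 24.5 kHz, folds to fs − 43.2 kHz = 5.8 kHz.
22.6 kHz ≤ fs/2 = 24.5 kHz, passes unchanged.
127.4 kHz and 166.6 kHz both map to 19.6 kHz.

127.4 kHz, 166.6 kHz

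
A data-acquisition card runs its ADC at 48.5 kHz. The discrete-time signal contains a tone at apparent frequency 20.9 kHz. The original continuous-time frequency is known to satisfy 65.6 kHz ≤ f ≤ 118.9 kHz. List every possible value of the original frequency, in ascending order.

69.4 kHz, 76.1 kHz, 117.9 kHz

Frequencies that alias to 20.9 kHz are k·fs ± 20.9 kHz for integer k ≥ 0.
k=0: 20.9 kHz.
k=1: 27.6 kHz, 69.4 kHz.
k=2: 76.1 kHz, 117.9 kHz.
k=3: 124.6 kHz, 166.4 kHz.
Within [65.6 kHz, 118.9 kHz]: 69.4 kHz, 76.1 kHz, 117.9 kHz.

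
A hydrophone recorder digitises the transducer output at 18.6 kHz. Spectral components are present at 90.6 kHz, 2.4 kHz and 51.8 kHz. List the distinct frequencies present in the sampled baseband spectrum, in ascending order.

fs/2 = 9.3 kHz.
90.6 kHz mod fs = 16.2 kHz.
16.2 kHz > fs/2 = 9.3 kHz, folds to fs − 16.2 kHz = 2.4 kHz.
2.4 kHz ≤ fs/2 = 9.3 kHz, passes unchanged.
51.8 kHz mod fs = 14.6 kHz.
14.6 kHz > fs/2 = 9.3 kHz, folds to fs − 14.6 kHz = 4 kHz.
Distinct values: {2.4 kHz, 4 kHz}.

2.4 kHz, 4 kHz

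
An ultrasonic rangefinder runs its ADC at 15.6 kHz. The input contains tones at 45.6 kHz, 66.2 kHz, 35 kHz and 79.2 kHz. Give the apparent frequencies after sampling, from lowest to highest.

1.2 kHz, 3.8 kHz

fs/2 = 7.8 kHz.
45.6 kHz mod fs = 14.4 kHz.
14.4 kHz > fs/2 = 7.8 kHz, folds to fs − 14.4 kHz = 1.2 kHz.
66.2 kHz mod fs = 3.8 kHz.
3.8 kHz ≤ fs/2 = 7.8 kHz, appears at 3.8 kHz.
35 kHz mod fs = 3.8 kHz.
3.8 kHz ≤ fs/2 = 7.8 kHz, appears at 3.8 kHz.
79.2 kHz mod fs = 1.2 kHz.
1.2 kHz ≤ fs/2 = 7.8 kHz, appears at 1.2 kHz.
Distinct values: {1.2 kHz, 3.8 kHz}.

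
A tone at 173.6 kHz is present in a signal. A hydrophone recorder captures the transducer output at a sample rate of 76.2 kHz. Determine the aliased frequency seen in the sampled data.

173.6 kHz mod fs = 21.2 kHz.
21.2 kHz ≤ fs/2 = 38.1 kHz, appears at 21.2 kHz.

21.2 kHz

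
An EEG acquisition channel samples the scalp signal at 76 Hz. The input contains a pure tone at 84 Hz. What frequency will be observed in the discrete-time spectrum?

84 Hz mod fs = 8 Hz.
8 Hz ≤ fs/2 = 38 Hz, appears at 8 Hz.

8 Hz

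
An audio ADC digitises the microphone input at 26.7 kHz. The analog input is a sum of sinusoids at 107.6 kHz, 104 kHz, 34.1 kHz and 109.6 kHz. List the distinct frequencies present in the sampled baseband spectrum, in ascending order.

fs/2 = 13.35 kHz.
107.6 kHz mod fs = 0.8 kHz.
0.8 kHz ≤ fs/2 = 13.35 kHz, appears at 0.8 kHz.
104 kHz mod fs = 23.9 kHz.
23.9 kHz > fs/2 = 13.35 kHz, folds to fs − 23.9 kHz = 2.8 kHz.
34.1 kHz mod fs = 7.4 kHz.
7.4 kHz ≤ fs/2 = 13.35 kHz, appears at 7.4 kHz.
109.6 kHz mod fs = 2.8 kHz.
2.8 kHz ≤ fs/2 = 13.35 kHz, appears at 2.8 kHz.
Distinct values: {0.8 kHz, 2.8 kHz, 7.4 kHz}.

0.8 kHz, 2.8 kHz, 7.4 kHz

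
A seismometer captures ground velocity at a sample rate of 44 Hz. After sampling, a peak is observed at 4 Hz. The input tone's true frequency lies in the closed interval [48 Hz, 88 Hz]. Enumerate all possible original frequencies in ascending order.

Frequencies that alias to 4 Hz are k·fs ± 4 Hz for integer k ≥ 0.
k=0: 4 Hz.
k=1: 40 Hz, 48 Hz.
k=2: 84 Hz, 92 Hz.
k=3: 128 Hz, 136 Hz.
Within [48 Hz, 88 Hz]: 48 Hz, 84 Hz.

48 Hz, 84 Hz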